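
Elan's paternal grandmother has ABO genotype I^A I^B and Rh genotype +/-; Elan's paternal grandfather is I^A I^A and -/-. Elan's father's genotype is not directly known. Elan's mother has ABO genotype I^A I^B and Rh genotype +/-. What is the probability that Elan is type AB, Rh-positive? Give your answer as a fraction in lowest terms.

Elan's father's ABO genotype from I^A I^B × I^A I^A: 1/2 I^A I^A, 1/2 I^A I^B.
Crossing each possibility with the mother I^A I^B and summing P(type AB): 1/2·1/2 + 1/2·1/2 = 1/2.
Similarly for Rh via the father's Rh distribution: P(Rh+) = 5/8.
Independent loci: 1/2 × 5/8 = 5/16.

5/16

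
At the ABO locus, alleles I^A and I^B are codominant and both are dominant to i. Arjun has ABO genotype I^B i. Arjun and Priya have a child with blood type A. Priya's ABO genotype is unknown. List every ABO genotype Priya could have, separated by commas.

For each candidate genotype of Priya, check whether crossing it with I^B i can produce every observed child phenotype.
  I^A I^A → possible child types {A, AB} ✓
  I^A I^B → possible child types {A, B, AB} ✓
  I^A i → possible child types {O, A, B, AB} ✓
  I^B I^B → possible child types {B} ✗
  I^B i → possible child types {O, B} ✗
  i i → possible child types {O, B} ✗

I^A I^A, I^A I^B, I^A i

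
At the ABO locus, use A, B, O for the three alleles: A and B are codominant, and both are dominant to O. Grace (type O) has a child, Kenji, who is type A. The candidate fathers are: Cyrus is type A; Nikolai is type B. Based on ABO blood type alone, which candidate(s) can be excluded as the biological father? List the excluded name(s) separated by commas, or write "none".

A candidate is excluded only if no genotype consistent with his phenotype could produce a type A child with a type O mother.
Nikolai (type B): no genotype consistent with that phenotype can produce a type-A child with a type-O mother.

Nikolai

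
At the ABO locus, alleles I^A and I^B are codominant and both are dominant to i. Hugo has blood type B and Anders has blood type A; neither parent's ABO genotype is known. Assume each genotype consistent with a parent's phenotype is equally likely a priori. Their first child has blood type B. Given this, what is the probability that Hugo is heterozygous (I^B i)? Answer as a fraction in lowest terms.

Possible genotypes: Hugo ∈ {I^B I^B, I^B i}; Anders ∈ {I^A I^A, I^A i}.
Weight each parental genotype pair by prior × P(type-B child):
  I^B I^B × I^A i: posterior weight 2/3.
  I^B i × I^A i: posterior weight 1/3.
Sum the posterior weight over pairs where Hugo is I^B i: 1/3.

1/3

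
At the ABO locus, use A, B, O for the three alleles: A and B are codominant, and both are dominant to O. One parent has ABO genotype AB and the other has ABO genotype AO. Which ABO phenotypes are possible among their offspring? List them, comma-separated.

A, B, AB

Gametes from AB × AO give offspring ABO genotypes AA, AB, AO, BO, i.e. phenotypes A, B, AB.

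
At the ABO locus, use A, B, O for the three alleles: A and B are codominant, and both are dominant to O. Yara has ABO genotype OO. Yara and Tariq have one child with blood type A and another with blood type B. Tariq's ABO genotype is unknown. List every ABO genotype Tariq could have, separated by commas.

For each candidate genotype of Tariq, check whether crossing it with OO can produce every observed child phenotype.
  AA → possible child types {A} ✗
  AB → possible child types {A, B} ✓
  AO → possible child types {O, A} ✗
  BB → possible child types {B} ✗
  BO → possible child types {O, B} ✗
  OO → possible child types {O} ✗

AB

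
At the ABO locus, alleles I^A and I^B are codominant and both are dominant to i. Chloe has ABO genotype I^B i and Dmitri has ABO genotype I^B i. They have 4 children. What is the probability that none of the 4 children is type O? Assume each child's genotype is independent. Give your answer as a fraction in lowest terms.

81/256

ABO cross I^B i × I^B i → 1/4 O, 3/4 B.
So P(type O) = 1/4 per child.
P(not type O) = 3/4 for one child; (3/4)^4 = 81/256.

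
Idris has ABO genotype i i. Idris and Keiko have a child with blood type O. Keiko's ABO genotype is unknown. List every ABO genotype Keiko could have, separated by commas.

For each candidate genotype of Keiko, check whether crossing it with i i can produce every observed child phenotype.
  I^A I^A → possible child types {A} ✗
  I^A I^B → possible child types {A, B} ✗
  I^A i → possible child types {O, A} ✓
  I^B I^B → possible child types {B} ✗
  I^B i → possible child types {O, B} ✓
  i i → possible child types {O} ✓

I^A i, I^B i, i i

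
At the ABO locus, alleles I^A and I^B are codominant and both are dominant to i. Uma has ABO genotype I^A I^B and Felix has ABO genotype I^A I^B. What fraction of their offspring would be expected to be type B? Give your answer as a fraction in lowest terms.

1/4

ABO cross I^A I^B × I^A I^B → offspring phenotypes: 1/4 A, 1/4 B, 1/2 AB.
So P(type B) = 1/4.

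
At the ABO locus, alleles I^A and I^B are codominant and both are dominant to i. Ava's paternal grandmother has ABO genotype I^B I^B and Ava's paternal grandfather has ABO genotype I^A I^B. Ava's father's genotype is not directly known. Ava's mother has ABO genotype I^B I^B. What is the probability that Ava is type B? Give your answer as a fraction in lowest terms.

Ava's father's ABO genotype from I^B I^B × I^A I^B: 1/2 I^A I^B, 1/2 I^B I^B.
Crossing each possibility with the mother I^B I^B and summing P(type B): 1/2·1/2 + 1/2·1 = 3/4.

3/4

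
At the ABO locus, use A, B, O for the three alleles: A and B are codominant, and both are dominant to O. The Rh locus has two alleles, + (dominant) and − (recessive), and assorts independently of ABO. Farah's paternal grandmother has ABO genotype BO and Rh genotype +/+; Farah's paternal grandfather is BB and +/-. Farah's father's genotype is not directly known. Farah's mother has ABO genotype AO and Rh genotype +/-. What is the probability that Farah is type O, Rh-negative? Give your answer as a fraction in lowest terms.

Farah's father's ABO genotype from BO × BB: 1/2 BB, 1/2 BO.
Crossing each possibility with the mother AO and summing P(type O): 1/2·0 + 1/2·1/4 = 1/8.
Similarly for Rh via the father's Rh distribution: P(Rh-) = 1/8.
Independent loci: 1/8 × 1/8 = 1/64.

1/64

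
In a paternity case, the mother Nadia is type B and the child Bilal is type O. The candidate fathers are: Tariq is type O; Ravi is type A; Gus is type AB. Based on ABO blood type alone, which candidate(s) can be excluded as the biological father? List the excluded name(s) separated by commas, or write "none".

A candidate is excluded only if no genotype consistent with his phenotype could produce a type O child with a type B mother.
Gus (type AB): no genotype consistent with that phenotype can produce a type-O child with a type-B mother.

Gus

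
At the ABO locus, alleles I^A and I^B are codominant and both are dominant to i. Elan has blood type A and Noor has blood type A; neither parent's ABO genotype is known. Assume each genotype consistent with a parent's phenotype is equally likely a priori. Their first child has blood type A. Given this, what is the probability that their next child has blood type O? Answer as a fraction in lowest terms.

1/20

Possible genotypes: Elan ∈ {I^A I^A, I^A i}; Noor ∈ {I^A I^A, I^A i}.
Weight each parental genotype pair by prior × P(type-A child):
  I^A I^A × I^A I^A: posterior weight 4/15; P(next child type O) = 0.
  I^A I^A × I^A i: posterior weight 4/15; P(next child type O) = 0.
  I^A i × I^A I^A: posterior weight 4/15; P(next child type O) = 0.
  I^A i × I^A i: posterior weight 1/5; P(next child type O) = 1/4.
Weighted sum = 1/20.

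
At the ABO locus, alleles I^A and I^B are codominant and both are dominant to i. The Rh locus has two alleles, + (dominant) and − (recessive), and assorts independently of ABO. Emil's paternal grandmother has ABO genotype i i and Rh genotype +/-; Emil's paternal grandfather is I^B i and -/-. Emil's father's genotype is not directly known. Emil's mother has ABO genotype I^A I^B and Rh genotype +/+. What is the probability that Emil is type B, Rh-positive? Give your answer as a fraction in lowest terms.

1/2

Emil's father's ABO genotype from i i × I^B i: 1/2 I^B i, 1/2 i i.
Crossing each possibility with the mother I^A I^B and summing P(type B): 1/2·1/2 + 1/2·1/2 = 1/2.
Similarly for Rh via the father's Rh distribution: P(Rh+) = 1.
Independent loci: 1/2 × 1 = 1/2.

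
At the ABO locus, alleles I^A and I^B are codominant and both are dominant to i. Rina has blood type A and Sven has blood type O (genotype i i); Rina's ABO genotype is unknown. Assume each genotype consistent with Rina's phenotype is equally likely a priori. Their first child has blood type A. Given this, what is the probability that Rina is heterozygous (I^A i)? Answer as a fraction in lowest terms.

Possible genotypes: Rina ∈ {I^A I^A, I^A i}; Sven ∈ {i i}.
Weight each parental genotype pair by prior × P(type-A child):
  I^A I^A × i i: posterior weight 2/3.
  I^A i × i i: posterior weight 1/3.
Sum the posterior weight over pairs where Rina is I^A i: 1/3.

1/3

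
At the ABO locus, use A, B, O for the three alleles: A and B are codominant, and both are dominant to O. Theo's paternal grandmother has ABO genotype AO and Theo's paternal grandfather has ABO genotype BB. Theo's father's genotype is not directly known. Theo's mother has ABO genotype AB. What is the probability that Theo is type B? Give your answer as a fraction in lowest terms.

3/8

Theo's father's ABO genotype from AO × BB: 1/2 AB, 1/2 BO.
Crossing each possibility with the mother AB and summing P(type B): 1/2·1/4 + 1/2·1/2 = 3/8.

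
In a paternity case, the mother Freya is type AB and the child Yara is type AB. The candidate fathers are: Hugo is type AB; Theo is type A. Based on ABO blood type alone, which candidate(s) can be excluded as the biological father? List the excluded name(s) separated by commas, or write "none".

A candidate is excluded only if no genotype consistent with his phenotype could produce a type AB child with a type AB mother.
Every candidate has at least one consistent genotype combination, so none can be excluded.

none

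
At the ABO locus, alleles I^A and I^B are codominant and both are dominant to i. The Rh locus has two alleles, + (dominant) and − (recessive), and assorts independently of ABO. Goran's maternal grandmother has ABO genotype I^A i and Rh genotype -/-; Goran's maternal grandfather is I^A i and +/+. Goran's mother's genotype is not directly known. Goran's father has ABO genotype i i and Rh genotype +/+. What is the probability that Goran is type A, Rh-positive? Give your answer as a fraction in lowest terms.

Goran's mother's ABO genotype from I^A i × I^A i: 1/4 I^A I^A, 1/2 I^A i, 1/4 i i.
Crossing each possibility with the father i i and summing P(type A): 1/4·1 + 1/2·1/2 + 1/4·0 = 1/2.
Similarly for Rh via the mother's Rh distribution: P(Rh+) = 1.
Independent loci: 1/2 × 1 = 1/2.

1/2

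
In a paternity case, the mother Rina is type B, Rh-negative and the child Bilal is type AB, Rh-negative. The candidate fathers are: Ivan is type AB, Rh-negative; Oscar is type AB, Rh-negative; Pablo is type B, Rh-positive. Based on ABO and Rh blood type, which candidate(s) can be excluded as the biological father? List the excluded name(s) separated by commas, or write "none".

Pablo

A candidate is excluded only if no genotype consistent with his phenotype could produce a type AB, Rh-negative child with a type B, Rh-negative mother.
Pablo (type B, Rh+): no genotype consistent with that phenotype can produce a type-AB Rh- child with a type-B mother.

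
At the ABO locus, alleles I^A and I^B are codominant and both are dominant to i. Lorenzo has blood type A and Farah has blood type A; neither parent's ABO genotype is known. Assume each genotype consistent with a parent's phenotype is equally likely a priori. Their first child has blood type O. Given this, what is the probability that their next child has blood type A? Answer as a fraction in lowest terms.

Possible genotypes: Lorenzo ∈ {I^A I^A, I^A i}; Farah ∈ {I^A I^A, I^A i}.
Weight each parental genotype pair by prior × P(type-O child):
  I^A i × I^A i: posterior weight 1; P(next child type A) = 3/4.
Weighted sum = 3/4.

3/4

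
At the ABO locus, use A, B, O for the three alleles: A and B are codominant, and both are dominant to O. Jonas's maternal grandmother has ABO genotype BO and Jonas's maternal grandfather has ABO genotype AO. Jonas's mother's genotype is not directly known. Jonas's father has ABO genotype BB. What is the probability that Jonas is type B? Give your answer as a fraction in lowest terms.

3/4

Jonas's mother's ABO genotype from BO × AO: 1/4 AB, 1/4 AO, 1/4 BO, 1/4 OO.
Crossing each possibility with the father BB and summing P(type B): 1/4·1/2 + 1/4·1/2 + 1/4·1 + 1/4·1 = 3/4.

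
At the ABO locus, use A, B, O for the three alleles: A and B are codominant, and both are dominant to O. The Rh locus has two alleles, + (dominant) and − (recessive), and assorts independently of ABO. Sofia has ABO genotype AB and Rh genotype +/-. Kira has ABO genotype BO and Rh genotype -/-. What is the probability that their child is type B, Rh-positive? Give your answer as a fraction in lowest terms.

1/4

ABO cross AB × BO → offspring phenotypes: 1/4 A, 1/2 B, 1/4 AB.
Rh cross +/- × -/- → 1/2 Rh+, 1/2 Rh-.
Independent loci: P(type B, Rh-positive) = 1/2 × 1/2 = 1/4.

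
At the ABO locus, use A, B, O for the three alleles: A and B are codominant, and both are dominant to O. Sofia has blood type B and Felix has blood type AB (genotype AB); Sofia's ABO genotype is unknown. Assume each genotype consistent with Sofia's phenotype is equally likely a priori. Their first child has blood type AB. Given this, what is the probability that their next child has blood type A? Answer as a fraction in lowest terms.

Possible genotypes: Sofia ∈ {BB, BO}; Felix ∈ {AB}.
Weight each parental genotype pair by prior × P(type-AB child):
  BB × AB: posterior weight 2/3; P(next child type A) = 0.
  BO × AB: posterior weight 1/3; P(next child type A) = 1/4.
Weighted sum = 1/12.

1/12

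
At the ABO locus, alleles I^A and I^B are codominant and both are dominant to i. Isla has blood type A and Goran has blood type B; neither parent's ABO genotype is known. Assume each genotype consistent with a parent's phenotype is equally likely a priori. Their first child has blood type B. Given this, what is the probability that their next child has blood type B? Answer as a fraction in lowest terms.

Possible genotypes: Isla ∈ {I^A I^A, I^A i}; Goran ∈ {I^B I^B, I^B i}.
Weight each parental genotype pair by prior × P(type-B child):
  I^A i × I^B I^B: posterior weight 2/3; P(next child type B) = 1/2.
  I^A i × I^B i: posterior weight 1/3; P(next child type B) = 1/4.
Weighted sum = 5/12.

5/12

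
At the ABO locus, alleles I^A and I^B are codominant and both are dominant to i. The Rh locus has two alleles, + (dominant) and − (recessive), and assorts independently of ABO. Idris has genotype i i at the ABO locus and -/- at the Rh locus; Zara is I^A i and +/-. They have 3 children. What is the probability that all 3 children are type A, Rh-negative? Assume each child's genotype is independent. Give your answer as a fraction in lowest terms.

1/64

ABO cross i i × I^A i → 1/2 O, 1/2 A.
Rh cross -/- × +/- → 1/2 Rh+, 1/2 Rh-; so P(type A, Rh-negative) = 1/2 × 1/2 = 1/4 per child.
All 3 independent: (1/4)^3 = 1/64.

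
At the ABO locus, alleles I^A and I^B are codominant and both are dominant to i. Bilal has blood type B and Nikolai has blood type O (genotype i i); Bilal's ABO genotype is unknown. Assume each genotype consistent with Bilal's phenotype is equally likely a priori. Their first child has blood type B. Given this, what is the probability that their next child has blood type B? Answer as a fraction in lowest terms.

5/6

Possible genotypes: Bilal ∈ {I^B I^B, I^B i}; Nikolai ∈ {i i}.
Weight each parental genotype pair by prior × P(type-B child):
  I^B I^B × i i: posterior weight 2/3; P(next child type B) = 1.
  I^B i × i i: posterior weight 1/3; P(next child type B) = 1/2.
Weighted sum = 5/6.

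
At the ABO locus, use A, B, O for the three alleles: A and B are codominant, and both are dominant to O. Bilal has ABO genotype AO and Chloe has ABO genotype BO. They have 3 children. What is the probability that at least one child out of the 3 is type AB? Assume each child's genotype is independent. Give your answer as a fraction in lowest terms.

37/64

ABO cross AO × BO → 1/4 O, 1/4 A, 1/4 B, 1/4 AB.
So P(type AB) = 1/4 per child.
P(none) = (3/4)^3 = 27/64; P(at least one) = 1 − 27/64 = 37/64.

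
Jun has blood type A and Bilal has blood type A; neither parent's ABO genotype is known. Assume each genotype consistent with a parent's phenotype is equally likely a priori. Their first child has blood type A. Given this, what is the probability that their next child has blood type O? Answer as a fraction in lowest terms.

1/20

Possible genotypes: Jun ∈ {I^A I^A, I^A i}; Bilal ∈ {I^A I^A, I^A i}.
Weight each parental genotype pair by prior × P(type-A child):
  I^A I^A × I^A I^A: posterior weight 4/15; P(next child type O) = 0.
  I^A I^A × I^A i: posterior weight 4/15; P(next child type O) = 0.
  I^A i × I^A I^A: posterior weight 4/15; P(next child type O) = 0.
  I^A i × I^A i: posterior weight 1/5; P(next child type O) = 1/4.
Weighted sum = 1/20.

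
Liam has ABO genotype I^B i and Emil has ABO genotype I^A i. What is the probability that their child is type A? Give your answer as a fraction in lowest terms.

ABO cross I^B i × I^A i → offspring phenotypes: 1/4 O, 1/4 A, 1/4 B, 1/4 AB.
So P(type A) = 1/4.

1/4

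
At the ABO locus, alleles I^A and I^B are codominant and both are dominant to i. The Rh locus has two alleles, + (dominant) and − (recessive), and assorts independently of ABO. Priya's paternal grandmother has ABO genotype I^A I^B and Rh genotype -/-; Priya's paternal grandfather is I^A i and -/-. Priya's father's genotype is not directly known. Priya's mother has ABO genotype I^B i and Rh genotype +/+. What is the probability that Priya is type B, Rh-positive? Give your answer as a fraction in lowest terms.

Priya's father's ABO genotype from I^A I^B × I^A i: 1/4 I^A I^A, 1/4 I^A I^B, 1/4 I^A i, 1/4 I^B i.
Crossing each possibility with the mother I^B i and summing P(type B): 1/4·0 + 1/4·1/2 + 1/4·1/4 + 1/4·3/4 = 3/8.
Similarly for Rh via the father's Rh distribution: P(Rh+) = 1.
Independent loci: 3/8 × 1 = 3/8.

3/8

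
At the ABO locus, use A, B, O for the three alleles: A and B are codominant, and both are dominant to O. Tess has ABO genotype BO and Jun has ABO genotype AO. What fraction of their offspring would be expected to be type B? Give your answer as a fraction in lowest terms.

1/4

ABO cross BO × AO → offspring phenotypes: 1/4 O, 1/4 A, 1/4 B, 1/4 AB.
So P(type B) = 1/4.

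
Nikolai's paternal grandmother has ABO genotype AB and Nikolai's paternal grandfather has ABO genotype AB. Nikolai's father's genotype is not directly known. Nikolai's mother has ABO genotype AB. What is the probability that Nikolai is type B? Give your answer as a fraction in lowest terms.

Nikolai's father's ABO genotype from AB × AB: 1/4 AA, 1/2 AB, 1/4 BB.
Crossing each possibility with the mother AB and summing P(type B): 1/4·0 + 1/2·1/4 + 1/4·1/2 = 1/4.

1/4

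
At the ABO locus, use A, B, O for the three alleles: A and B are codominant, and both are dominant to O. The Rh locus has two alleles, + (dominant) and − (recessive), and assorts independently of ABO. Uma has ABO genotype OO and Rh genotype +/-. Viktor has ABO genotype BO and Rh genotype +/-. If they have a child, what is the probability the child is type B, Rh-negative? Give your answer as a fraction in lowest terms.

ABO cross OO × BO → offspring phenotypes: 1/2 O, 1/2 B.
Rh cross +/- × +/- → 3/4 Rh+, 1/4 Rh-.
Independent loci: P(type B, Rh-negative) = 1/2 × 1/4 = 1/8.

1/8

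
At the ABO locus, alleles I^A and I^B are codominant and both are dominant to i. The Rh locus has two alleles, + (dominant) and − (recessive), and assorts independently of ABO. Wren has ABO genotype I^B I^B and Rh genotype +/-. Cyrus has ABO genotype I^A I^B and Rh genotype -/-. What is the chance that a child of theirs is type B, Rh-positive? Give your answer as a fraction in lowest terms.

1/4

ABO cross I^B I^B × I^A I^B → offspring phenotypes: 1/2 B, 1/2 AB.
Rh cross +/- × -/- → 1/2 Rh+, 1/2 Rh-.
Independent loci: P(type B, Rh-positive) = 1/2 × 1/2 = 1/4.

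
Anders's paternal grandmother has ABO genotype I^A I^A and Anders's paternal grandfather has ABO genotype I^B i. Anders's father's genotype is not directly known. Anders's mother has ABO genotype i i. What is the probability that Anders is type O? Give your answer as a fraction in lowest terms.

Anders's father's ABO genotype from I^A I^A × I^B i: 1/2 I^A I^B, 1/2 I^A i.
Crossing each possibility with the mother i i and summing P(type O): 1/2·0 + 1/2·1/2 = 1/4.

1/4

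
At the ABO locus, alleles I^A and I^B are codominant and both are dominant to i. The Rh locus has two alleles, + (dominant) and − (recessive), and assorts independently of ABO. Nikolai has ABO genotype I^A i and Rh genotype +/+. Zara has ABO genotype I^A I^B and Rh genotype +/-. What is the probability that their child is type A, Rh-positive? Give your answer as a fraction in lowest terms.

1/2

ABO cross I^A i × I^A I^B → offspring phenotypes: 1/2 A, 1/4 B, 1/4 AB.
Rh cross +/+ × +/- → 1 Rh+.
Independent loci: P(type A, Rh-positive) = 1/2 × 1 = 1/2.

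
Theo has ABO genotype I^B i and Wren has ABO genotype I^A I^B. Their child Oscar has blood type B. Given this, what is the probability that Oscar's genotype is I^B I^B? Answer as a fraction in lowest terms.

1/2

Cross I^B i × I^A I^B → 1/4 I^A I^B, 1/4 I^A i, 1/4 I^B I^B, 1/4 I^B i.
Type-B genotypes among offspring: I^B I^B (1/4), I^B i (1/4); total 1/2.
P(I^B I^B | type B) = (1/4) / (1/2) = 1/2.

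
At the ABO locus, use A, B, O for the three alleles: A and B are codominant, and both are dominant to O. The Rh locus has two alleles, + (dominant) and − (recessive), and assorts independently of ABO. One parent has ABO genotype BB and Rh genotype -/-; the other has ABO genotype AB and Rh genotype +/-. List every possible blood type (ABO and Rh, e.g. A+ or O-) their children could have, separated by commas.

B+, B-, AB+, AB-

Gametes from BB × AB give offspring ABO genotypes AB, BB, i.e. phenotypes B, AB.
Rh cross -/- × +/- → phenotypes Rh+, Rh-.
Combining independently: B+, B-, AB+, AB-.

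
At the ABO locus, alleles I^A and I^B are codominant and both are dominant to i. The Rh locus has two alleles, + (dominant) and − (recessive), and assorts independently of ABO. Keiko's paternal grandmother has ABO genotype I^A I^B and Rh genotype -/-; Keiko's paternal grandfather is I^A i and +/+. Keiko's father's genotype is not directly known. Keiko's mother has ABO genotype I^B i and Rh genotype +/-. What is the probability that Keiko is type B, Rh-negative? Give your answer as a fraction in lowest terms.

Keiko's father's ABO genotype from I^A I^B × I^A i: 1/4 I^A I^A, 1/4 I^A I^B, 1/4 I^A i, 1/4 I^B i.
Crossing each possibility with the mother I^B i and summing P(type B): 1/4·0 + 1/4·1/2 + 1/4·1/4 + 1/4·3/4 = 3/8.
Similarly for Rh via the father's Rh distribution: P(Rh-) = 1/4.
Independent loci: 3/8 × 1/4 = 3/32.

3/32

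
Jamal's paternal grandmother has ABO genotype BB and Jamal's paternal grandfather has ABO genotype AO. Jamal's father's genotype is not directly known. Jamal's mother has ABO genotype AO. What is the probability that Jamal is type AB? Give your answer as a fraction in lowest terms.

Jamal's father's ABO genotype from BB × AO: 1/2 AB, 1/2 BO.
Crossing each possibility with the mother AO and summing P(type AB): 1/2·1/4 + 1/2·1/4 = 1/4.

1/4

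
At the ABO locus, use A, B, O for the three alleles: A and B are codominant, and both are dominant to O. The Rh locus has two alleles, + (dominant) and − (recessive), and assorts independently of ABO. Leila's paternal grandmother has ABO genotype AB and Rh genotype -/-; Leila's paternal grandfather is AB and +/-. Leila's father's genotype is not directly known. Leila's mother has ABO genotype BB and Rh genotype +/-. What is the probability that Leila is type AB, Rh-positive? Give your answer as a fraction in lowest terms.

Leila's father's ABO genotype from AB × AB: 1/4 AA, 1/2 AB, 1/4 BB.
Crossing each possibility with the mother BB and summing P(type AB): 1/4·1 + 1/2·1/2 + 1/4·0 = 1/2.
Similarly for Rh via the father's Rh distribution: P(Rh+) = 5/8.
Independent loci: 1/2 × 5/8 = 5/16.

5/16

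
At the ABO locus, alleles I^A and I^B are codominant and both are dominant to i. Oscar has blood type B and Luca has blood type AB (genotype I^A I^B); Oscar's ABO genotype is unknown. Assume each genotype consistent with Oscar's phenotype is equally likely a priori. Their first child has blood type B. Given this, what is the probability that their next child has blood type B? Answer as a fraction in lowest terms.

Possible genotypes: Oscar ∈ {I^B I^B, I^B i}; Luca ∈ {I^A I^B}.
Weight each parental genotype pair by prior × P(type-B child):
  I^B I^B × I^A I^B: posterior weight 1/2; P(next child type B) = 1/2.
  I^B i × I^A I^B: posterior weight 1/2; P(next child type B) = 1/2.
Weighted sum = 1/2.

1/2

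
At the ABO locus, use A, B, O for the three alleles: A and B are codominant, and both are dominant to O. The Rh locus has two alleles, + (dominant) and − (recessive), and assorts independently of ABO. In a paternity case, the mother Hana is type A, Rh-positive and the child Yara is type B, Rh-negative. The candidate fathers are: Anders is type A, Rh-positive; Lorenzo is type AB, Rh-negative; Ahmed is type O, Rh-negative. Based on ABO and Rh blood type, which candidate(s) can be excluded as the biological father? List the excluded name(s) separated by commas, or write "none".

A candidate is excluded only if no genotype consistent with his phenotype could produce a type B, Rh-negative child with a type A, Rh-positive mother.
Anders (type A, Rh+): no genotype consistent with that phenotype can produce a type-B Rh- child with a type-A mother.
Ahmed (type O, Rh-): no genotype consistent with that phenotype can produce a type-B Rh- child with a type-A mother.

Anders, Ahmed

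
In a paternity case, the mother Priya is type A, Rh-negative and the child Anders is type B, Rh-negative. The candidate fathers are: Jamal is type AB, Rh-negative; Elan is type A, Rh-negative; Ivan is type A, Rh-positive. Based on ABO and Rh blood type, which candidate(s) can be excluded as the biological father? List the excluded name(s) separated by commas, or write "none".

Elan, Ivan

A candidate is excluded only if no genotype consistent with his phenotype could produce a type B, Rh-negative child with a type A, Rh-negative mother.
Elan (type A, Rh-): no genotype consistent with that phenotype can produce a type-B Rh- child with a type-A mother.
Ivan (type A, Rh+): no genotype consistent with that phenotype can produce a type-B Rh- child with a type-A mother.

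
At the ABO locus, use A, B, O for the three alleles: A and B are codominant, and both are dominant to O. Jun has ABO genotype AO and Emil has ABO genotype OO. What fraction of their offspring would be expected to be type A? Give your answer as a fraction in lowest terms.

ABO cross AO × OO → offspring phenotypes: 1/2 O, 1/2 A.
So P(type A) = 1/2.

1/2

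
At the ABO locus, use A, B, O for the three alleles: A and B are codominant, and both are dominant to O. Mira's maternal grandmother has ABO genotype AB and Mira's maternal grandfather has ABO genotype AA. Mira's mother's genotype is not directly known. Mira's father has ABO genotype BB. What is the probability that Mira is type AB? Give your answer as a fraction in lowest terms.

3/4

Mira's mother's ABO genotype from AB × AA: 1/2 AA, 1/2 AB.
Crossing each possibility with the father BB and summing P(type AB): 1/2·1 + 1/2·1/2 = 3/4.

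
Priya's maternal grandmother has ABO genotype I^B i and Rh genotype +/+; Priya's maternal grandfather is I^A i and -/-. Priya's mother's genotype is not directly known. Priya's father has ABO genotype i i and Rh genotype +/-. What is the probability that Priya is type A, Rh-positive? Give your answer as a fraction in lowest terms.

Priya's mother's ABO genotype from I^B i × I^A i: 1/4 I^A I^B, 1/4 I^A i, 1/4 I^B i, 1/4 i i.
Crossing each possibility with the father i i and summing P(type A): 1/4·1/2 + 1/4·1/2 + 1/4·0 + 1/4·0 = 1/4.
Similarly for Rh via the mother's Rh distribution: P(Rh+) = 3/4.
Independent loci: 1/4 × 3/4 = 3/16.

3/16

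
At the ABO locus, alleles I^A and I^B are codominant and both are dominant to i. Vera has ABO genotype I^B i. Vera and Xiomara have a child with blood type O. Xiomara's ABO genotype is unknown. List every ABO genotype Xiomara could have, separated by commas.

I^A i, I^B i, i i

For each candidate genotype of Xiomara, check whether crossing it with I^B i can produce every observed child phenotype.
  I^A I^A → possible child types {A, AB} ✗
  I^A I^B → possible child types {A, B, AB} ✗
  I^A i → possible child types {O, A, B, AB} ✓
  I^B I^B → possible child types {B} ✗
  I^B i → possible child types {O, B} ✓
  i i → possible child types {O, B} ✓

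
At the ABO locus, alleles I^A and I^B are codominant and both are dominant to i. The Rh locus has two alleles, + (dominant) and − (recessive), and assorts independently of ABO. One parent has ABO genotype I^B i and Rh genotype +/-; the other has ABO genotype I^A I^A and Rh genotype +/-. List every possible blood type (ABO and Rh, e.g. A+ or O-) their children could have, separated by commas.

Gametes from I^B i × I^A I^A give offspring ABO genotypes I^A I^B, I^A i, i.e. phenotypes A, AB.
Rh cross +/- × +/- → phenotypes Rh+, Rh-.
Combining independently: A+, A-, AB+, AB-.

A+, A-, AB+, AB-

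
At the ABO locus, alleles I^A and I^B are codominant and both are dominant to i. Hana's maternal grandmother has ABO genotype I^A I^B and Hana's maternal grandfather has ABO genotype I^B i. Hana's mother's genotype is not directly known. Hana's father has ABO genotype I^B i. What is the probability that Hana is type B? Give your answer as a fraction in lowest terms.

Hana's mother's ABO genotype from I^A I^B × I^B i: 1/4 I^A I^B, 1/4 I^A i, 1/4 I^B I^B, 1/4 I^B i.
Crossing each possibility with the father I^B i and summing P(type B): 1/4·1/2 + 1/4·1/4 + 1/4·1 + 1/4·3/4 = 5/8.

5/8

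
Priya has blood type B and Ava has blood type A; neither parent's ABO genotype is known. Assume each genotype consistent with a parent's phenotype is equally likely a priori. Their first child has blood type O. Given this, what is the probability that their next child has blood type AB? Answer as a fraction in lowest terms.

1/4

Possible genotypes: Priya ∈ {BB, BO}; Ava ∈ {AA, AO}.
Weight each parental genotype pair by prior × P(type-O child):
  BO × AO: posterior weight 1; P(next child type AB) = 1/4.
Weighted sum = 1/4.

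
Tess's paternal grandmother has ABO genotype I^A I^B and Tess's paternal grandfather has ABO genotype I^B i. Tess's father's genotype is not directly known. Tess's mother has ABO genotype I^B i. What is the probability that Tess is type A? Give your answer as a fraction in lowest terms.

Tess's father's ABO genotype from I^A I^B × I^B i: 1/4 I^A I^B, 1/4 I^A i, 1/4 I^B I^B, 1/4 I^B i.
Crossing each possibility with the mother I^B i and summing P(type A): 1/4·1/4 + 1/4·1/4 + 1/4·0 + 1/4·0 = 1/8.

1/8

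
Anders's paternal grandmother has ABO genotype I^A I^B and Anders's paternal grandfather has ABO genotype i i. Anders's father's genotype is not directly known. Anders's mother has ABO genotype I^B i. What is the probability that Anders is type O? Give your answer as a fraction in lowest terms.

1/4

Anders's father's ABO genotype from I^A I^B × i i: 1/2 I^A i, 1/2 I^B i.
Crossing each possibility with the mother I^B i and summing P(type O): 1/2·1/4 + 1/2·1/4 = 1/4.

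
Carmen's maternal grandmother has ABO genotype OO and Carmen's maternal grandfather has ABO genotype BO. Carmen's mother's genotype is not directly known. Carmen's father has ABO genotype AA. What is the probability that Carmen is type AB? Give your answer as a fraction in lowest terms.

Carmen's mother's ABO genotype from OO × BO: 1/2 BO, 1/2 OO.
Crossing each possibility with the father AA and summing P(type AB): 1/2·1/2 + 1/2·0 = 1/4.

1/4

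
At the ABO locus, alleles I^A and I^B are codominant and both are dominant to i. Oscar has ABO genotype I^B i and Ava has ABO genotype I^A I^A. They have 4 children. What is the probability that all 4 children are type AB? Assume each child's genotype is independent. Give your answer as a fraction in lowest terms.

1/16

ABO cross I^B i × I^A I^A → 1/2 A, 1/2 AB.
So P(type AB) = 1/2 per child.
All 4 independent: (1/2)^4 = 1/16.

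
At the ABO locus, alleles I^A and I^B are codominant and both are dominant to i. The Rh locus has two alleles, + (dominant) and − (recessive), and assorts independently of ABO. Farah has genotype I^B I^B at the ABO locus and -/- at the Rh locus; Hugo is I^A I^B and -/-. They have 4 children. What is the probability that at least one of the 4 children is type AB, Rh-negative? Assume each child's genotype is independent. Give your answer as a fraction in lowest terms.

15/16

ABO cross I^B I^B × I^A I^B → 1/2 B, 1/2 AB.
Rh cross -/- × -/- → 1 Rh-; so P(type AB, Rh-negative) = 1/2 × 1 = 1/2 per child.
P(none) = (1/2)^4 = 1/16; P(at least one) = 1 − 1/16 = 15/16.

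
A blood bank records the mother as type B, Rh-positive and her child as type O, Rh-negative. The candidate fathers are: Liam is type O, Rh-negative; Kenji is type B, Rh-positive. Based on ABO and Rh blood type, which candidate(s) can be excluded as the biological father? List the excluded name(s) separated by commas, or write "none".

none

A candidate is excluded only if no genotype consistent with his phenotype could produce a type O, Rh-negative child with a type B, Rh-positive mother.
Every candidate has at least one consistent genotype combination, so none can be excluded.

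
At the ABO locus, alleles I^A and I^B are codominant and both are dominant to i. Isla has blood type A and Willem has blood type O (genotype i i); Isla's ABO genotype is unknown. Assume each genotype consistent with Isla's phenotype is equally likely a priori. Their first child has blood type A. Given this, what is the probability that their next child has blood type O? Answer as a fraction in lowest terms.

1/6

Possible genotypes: Isla ∈ {I^A I^A, I^A i}; Willem ∈ {i i}.
Weight each parental genotype pair by prior × P(type-A child):
  I^A I^A × i i: posterior weight 2/3; P(next child type O) = 0.
  I^A i × i i: posterior weight 1/3; P(next child type O) = 1/2.
Weighted sum = 1/6.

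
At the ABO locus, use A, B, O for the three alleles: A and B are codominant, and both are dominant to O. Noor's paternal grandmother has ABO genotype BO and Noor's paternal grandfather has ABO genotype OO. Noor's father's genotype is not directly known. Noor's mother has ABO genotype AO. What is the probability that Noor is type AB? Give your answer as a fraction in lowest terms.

1/8

Noor's father's ABO genotype from BO × OO: 1/2 BO, 1/2 OO.
Crossing each possibility with the mother AO and summing P(type AB): 1/2·1/4 + 1/2·0 = 1/8.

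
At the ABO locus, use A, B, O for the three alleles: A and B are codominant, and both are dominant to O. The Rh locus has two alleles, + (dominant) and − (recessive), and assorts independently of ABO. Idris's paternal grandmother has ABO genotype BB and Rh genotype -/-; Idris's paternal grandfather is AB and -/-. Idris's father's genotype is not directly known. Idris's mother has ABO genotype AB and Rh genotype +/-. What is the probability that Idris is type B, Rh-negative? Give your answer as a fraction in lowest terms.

3/16

Idris's father's ABO genotype from BB × AB: 1/2 AB, 1/2 BB.
Crossing each possibility with the mother AB and summing P(type B): 1/2·1/4 + 1/2·1/2 = 3/8.
Similarly for Rh via the father's Rh distribution: P(Rh-) = 1/2.
Independent loci: 3/8 × 1/2 = 3/16.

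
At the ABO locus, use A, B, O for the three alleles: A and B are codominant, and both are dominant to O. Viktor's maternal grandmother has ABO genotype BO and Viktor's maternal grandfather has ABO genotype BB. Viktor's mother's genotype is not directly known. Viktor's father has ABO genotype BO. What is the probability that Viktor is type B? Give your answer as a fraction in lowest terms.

Viktor's mother's ABO genotype from BO × BB: 1/2 BB, 1/2 BO.
Crossing each possibility with the father BO and summing P(type B): 1/2·1 + 1/2·3/4 = 7/8.

7/8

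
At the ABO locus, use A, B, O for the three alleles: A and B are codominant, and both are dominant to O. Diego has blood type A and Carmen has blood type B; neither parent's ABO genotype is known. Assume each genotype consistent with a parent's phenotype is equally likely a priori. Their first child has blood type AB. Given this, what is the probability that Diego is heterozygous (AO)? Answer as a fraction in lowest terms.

1/3

Possible genotypes: Diego ∈ {AA, AO}; Carmen ∈ {BB, BO}.
Weight each parental genotype pair by prior × P(type-AB child):
  AA × BB: posterior weight 4/9.
  AA × BO: posterior weight 2/9.
  AO × BB: posterior weight 2/9.
  AO × BO: posterior weight 1/9.
Sum the posterior weight over pairs where Diego is AO: 1/3.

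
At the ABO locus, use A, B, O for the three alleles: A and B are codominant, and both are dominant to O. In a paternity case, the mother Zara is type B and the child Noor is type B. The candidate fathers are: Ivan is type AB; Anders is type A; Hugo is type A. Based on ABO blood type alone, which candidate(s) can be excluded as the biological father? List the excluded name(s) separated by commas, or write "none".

A candidate is excluded only if no genotype consistent with his phenotype could produce a type B child with a type B mother.
Every candidate has at least one consistent genotype combination, so none can be excluded.

none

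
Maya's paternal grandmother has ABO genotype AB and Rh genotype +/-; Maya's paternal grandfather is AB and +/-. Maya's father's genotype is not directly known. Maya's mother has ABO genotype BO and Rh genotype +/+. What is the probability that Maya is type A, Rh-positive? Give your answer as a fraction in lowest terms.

1/4

Maya's father's ABO genotype from AB × AB: 1/4 AA, 1/2 AB, 1/4 BB.
Crossing each possibility with the mother BO and summing P(type A): 1/4·1/2 + 1/2·1/4 + 1/4·0 = 1/4.
Similarly for Rh via the father's Rh distribution: P(Rh+) = 1.
Independent loci: 1/4 × 1 = 1/4.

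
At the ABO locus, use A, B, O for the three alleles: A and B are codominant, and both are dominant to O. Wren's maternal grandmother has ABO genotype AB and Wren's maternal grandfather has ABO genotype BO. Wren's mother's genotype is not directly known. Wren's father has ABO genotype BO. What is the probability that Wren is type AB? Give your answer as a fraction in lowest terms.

1/8

Wren's mother's ABO genotype from AB × BO: 1/4 AB, 1/4 AO, 1/4 BB, 1/4 BO.
Crossing each possibility with the father BO and summing P(type AB): 1/4·1/4 + 1/4·1/4 + 1/4·0 + 1/4·0 = 1/8.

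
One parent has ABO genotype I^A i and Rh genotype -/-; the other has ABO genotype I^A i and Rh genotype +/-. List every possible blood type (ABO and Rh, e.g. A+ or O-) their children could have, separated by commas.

Gametes from I^A i × I^A i give offspring ABO genotypes I^A I^A, I^A i, i i, i.e. phenotypes O, A.
Rh cross -/- × +/- → phenotypes Rh+, Rh-.
Combining independently: O+, O-, A+, A-.

O+, O-, A+, A-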